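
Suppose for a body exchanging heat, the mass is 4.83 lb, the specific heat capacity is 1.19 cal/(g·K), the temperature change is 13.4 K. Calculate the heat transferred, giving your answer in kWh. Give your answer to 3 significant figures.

0.0406 kWh

Directly: Q = mcΔT.
m = 4.83 lb = 2.191 kg; c = 1.19 cal/(g·K) = 4979 J/(kg·K); ΔT = 13.4 K.
Q = 1.462×10^5 J  (the unit combination reduces to kg·m²/s² = J)
1.462×10^5 J × (1 kWh / 3.600×10^6 J) = 0.04060 kWh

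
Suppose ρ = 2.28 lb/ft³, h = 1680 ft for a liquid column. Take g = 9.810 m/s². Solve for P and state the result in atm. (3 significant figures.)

P is given directly by: P = ρgh.
ρ = 2.28 lb/ft³ = 36.52 kg/m³; h = 1680 ft = 512.1 m; g = 9.810 m/s².
P = 1.835×10^5 Pa
1.835×10^5 Pa × (1 atm / 1.013×10^5 Pa) = 1.811 atm

1.81 atm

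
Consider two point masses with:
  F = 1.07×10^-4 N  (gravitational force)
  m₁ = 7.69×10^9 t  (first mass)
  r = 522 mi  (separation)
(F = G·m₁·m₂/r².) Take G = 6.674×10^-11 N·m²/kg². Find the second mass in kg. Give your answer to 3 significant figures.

1.47×10^5 kg

From Newton's law of gravitation: m₂ = F·r²/(G·m₁).
F = 1.07×10^-4 N; m₁ = 7.69×10^9 t = 7.690×10^12 kg; r = 522 mi = 8.401×10^5 m; G = 6.674×10^-11 N·m²/kg².
m₂ = 1.471×10^5 kg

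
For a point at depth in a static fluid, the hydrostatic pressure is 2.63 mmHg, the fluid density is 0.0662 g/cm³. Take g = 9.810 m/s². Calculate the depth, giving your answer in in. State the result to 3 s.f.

Solving P = ρ·g·h for h: h = P/(ρ·g).
P = 2.63 mmHg = 350.6 Pa; ρ = 0.0662 g/cm³ = 66.20 kg/m³; g = 9.810 m/s².
h = 0.5399 m
0.5399 m × (1 in / 0.02540 m) = 21.26 in

21.3 in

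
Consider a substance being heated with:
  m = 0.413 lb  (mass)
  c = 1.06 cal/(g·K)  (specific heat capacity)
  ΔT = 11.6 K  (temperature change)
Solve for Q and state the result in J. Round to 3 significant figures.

Directly: Q = mcΔT.
m = 0.413 lb = 0.1873 kg; c = 1.06 cal/(g·K) = 4435 J/(kg·K); ΔT = 11.6 K.
Q = 9638 J  (the unit combination reduces to kg·m²/s² = J)

9640 J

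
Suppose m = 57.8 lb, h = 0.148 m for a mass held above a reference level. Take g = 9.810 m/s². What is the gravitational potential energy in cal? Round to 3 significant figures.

9.10 cal

Directly: PE = mgh.
m = 57.8 lb = 26.22 kg; h = 0.148 m; g = 9.810 m/s².
PE = 38.06 J  (the unit combination reduces to kg·m²/s² = J)
38.06 J × (1 cal / 4.184 J) = 9.098 cal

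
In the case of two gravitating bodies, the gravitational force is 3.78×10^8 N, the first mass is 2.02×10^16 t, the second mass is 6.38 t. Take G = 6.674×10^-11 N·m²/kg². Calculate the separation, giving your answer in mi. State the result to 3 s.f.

0.0937 mi

Rearranging F = G·m₁·m₂/r² for r: r = √(G·m₁m₂/F).
F = 3.78×10^8 N; m₁ = 2.02×10^16 t = 2.020×10^19 kg; m₂ = 6.38 t = 6380 kg; G = 6.674×10^-11 N·m²/kg².
r = 150.8 m
150.8 m × (1 mi / 1609 m) = 0.09373 mi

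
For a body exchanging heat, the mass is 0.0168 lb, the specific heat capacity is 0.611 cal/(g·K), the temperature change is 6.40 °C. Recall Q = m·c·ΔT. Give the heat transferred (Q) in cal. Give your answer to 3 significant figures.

Q is given directly by: Q = mcΔT.
m = 0.0168 lb = 0.007620 kg; c = 0.611 cal/(g·K) = 2556 J/(kg·K); ΔT = 6.40 °C = 6.400 K.
Q = 124.7 J
124.7 J × (1 cal / 4.184 J) = 29.80 cal

29.8 cal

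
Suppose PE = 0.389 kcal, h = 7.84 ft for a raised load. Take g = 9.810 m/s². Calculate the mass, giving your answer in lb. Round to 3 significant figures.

Rearranging PE = m·g·h for m: m = PE/(g·h).
PE = 0.389 kcal = 1628 J; h = 7.84 ft = 2.390 m; g = 9.810 m/s².
m = 69.43 kg
69.43 kg × (1 lb / 0.4536 kg) = 153.1 lb

153 lb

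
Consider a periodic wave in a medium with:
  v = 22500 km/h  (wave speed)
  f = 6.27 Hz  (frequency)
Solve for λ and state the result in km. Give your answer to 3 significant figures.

Solving v = f·λ for λ: λ = v/f.
v = 22500 km/h = 6250 m/s; f = 6.27 Hz.
λ = 996.8 m
996.8 m × (1 km / 1000 m) = 0.9968 km

0.997 km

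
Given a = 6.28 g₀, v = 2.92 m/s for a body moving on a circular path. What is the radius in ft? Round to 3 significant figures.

0.454 ft

Rearranging a = v²/r for r: r = v²/a.
a = 6.28 g₀ = 61.59 m/s²; v = 2.92 m/s.
r = 0.1384 m
0.1384 m × (1 ft / 0.3048 m) = 0.4542 ft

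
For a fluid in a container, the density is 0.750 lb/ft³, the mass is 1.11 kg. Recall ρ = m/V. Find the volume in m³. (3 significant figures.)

Rearranging: V = m/ρ.
ρ = 0.750 lb/ft³ = 12.01 kg/m³; m = 1.11 kg.
V = 0.09239 m³

0.0924 m³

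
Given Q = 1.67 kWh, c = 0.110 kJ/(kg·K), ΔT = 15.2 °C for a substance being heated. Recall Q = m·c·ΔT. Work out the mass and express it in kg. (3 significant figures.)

3600 kg

Solving Q = m·c·ΔT for m: m = Q/(c·ΔT).
Q = 1.67 kWh = 6.012×10^6 J; c = 0.110 kJ/(kg·K) = 110.0 J/(kg·K); ΔT = 15.2 °C = 15.20 K.
m = 3596 kg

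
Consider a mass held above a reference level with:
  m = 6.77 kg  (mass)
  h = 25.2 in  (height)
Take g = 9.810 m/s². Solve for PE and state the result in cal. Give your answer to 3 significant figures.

10.2 cal

PE is given directly by: PE = mgh.
m = 6.77 kg; h = 25.2 in = 0.6401 m; g = 9.810 m/s².
PE = 42.51 J
42.51 J × (1 cal / 4.184 J) = 10.16 cal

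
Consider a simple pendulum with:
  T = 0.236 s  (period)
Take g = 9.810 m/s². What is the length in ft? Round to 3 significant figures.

Rearranging T = 2π√(L/g) for L: L = g·(T/2π)².
T = 0.236 s; g = 9.810 m/s².
L = 0.01384 m
0.01384 m × (1 ft / 0.3048 m) = 0.04541 ft

0.0454 ft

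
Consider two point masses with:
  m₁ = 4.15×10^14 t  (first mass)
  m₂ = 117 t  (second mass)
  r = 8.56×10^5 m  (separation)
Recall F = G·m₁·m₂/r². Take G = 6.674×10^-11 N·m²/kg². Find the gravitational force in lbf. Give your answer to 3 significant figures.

0.994 lbf

Directly: F = Gm₁m₂/r².
m₁ = 4.15×10^14 t = 4.150×10^17 kg; m₂ = 117 t = 1.170×10^5 kg; r = 8.56×10^5 m; G = 6.674×10^-11 N·m²/kg².
F = 4.423 N
4.423 N × (1 lbf / 4.448 N) = 0.9942 lbf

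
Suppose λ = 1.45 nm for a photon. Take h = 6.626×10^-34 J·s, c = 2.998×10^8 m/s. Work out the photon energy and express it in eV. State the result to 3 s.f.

Directly: E = hc/λ.
λ = 1.45 nm = 1.450×10^-9 m; h = 6.626×10^-34 J·s; c = 2.998×10^8 m/s.
E = 1.370×10^-16 J
1.370×10^-16 J × (1 eV / 1.602×10^-19 J) = 855.1 eV

855 eV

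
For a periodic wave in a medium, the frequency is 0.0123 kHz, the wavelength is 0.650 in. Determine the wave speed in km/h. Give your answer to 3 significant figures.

v is given directly by: v = fλ.
f = 0.0123 kHz = 12.30 Hz; λ = 0.650 in = 0.01651 m.
v = 0.2031 m/s
0.2031 m/s × (1 km/h / 0.2778 m/s) = 0.7311 km/h

0.731 km/h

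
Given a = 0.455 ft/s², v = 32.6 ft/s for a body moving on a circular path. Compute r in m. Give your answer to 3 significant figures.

Solving a = v²/r for r: r = v²/a.
a = 0.455 ft/s² = 0.1387 m/s²; v = 32.6 ft/s = 9.936 m/s.
r = 711.9 m

712 m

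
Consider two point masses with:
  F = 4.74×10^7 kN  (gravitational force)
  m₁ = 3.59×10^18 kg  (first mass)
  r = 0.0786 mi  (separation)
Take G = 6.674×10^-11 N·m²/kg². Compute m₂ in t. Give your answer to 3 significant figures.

From Newton's law of gravitation: m₂ = F·r²/(G·m₁).
F = 4.74×10^7 kN = 4.740×10^10 N; m₁ = 3.59×10^18 kg; r = 0.0786 mi = 126.5 m; G = 6.674×10^-11 N·m²/kg².
m₂ = 3.165×10^6 kg
3.165×10^6 kg × (1 t / 1000 kg) = 3165 t

3170 t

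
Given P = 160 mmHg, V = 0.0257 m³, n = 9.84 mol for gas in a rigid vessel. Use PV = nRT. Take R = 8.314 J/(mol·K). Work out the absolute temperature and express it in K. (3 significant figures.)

6.70 K

Rearranging PV = nRT for T: T = PV/(nR).
P = 160 mmHg = 21332 Pa; V = 0.0257 m³; n = 9.84 mol; R = 8.314 J/(mol·K).
T = 6.701 K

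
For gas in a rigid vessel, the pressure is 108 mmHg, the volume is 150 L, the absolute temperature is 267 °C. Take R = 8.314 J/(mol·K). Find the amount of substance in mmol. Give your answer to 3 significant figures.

481 mmol

Rearranging PV = nRT for n: n = PV/(RT).
P = 108 mmHg = 14399 Pa; V = 150 L = 0.1500 m³; T = 267 °C = 540.1 K; R = 8.314 J/(mol·K).
n = 0.4809 mol
0.4809 mol × (1 mmol / 0.001000 mol) = 480.9 mmol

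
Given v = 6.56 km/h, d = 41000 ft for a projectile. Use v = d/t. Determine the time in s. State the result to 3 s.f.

6860 s

Rearranging: t = d/v.
v = 6.56 km/h = 1.822 m/s; d = 41000 ft = 12497 m.
t = 6858 s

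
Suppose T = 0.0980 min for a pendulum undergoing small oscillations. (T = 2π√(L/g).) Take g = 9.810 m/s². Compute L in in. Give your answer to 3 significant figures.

338 in

Rearranging T = 2π√(L/g) for L: L = g·(T/2π)².
T = 0.0980 min = 5.880 s; g = 9.810 m/s².
L = 8.591 m
8.591 m × (1 in / 0.02540 m) = 338.2 in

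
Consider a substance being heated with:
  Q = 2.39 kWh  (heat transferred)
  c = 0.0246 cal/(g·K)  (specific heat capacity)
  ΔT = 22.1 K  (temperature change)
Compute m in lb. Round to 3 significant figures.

8340 lb

Rearranging Q = m·c·ΔT for m: m = Q/(c·ΔT).
Q = 2.39 kWh = 8.604×10^6 J; c = 0.0246 cal/(g·K) = 102.9 J/(kg·K); ΔT = 22.1 K.
m = 3783 kg
3783 kg × (1 lb / 0.4536 kg) = 8339 lb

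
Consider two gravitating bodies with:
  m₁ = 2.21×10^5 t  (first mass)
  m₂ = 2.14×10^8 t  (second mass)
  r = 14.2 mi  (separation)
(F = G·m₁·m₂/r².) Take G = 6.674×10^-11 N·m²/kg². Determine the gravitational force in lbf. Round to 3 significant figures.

From Newton's law of gravitation: F = Gm₁m₂/r².
m₁ = 2.21×10^5 t = 2.210×10^8 kg; m₂ = 2.14×10^8 t = 2.140×10^11 kg; r = 14.2 mi = 22853 m; G = 6.674×10^-11 N·m²/kg².
F = 6.044 N  (the unit combination reduces to kg·m/s² = N)
6.044 N × (1 lbf / 4.448 N) = 1.359 lbf

1.36 lbf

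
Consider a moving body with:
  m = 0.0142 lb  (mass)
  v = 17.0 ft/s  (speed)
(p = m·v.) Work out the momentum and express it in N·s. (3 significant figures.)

0.0334 N·s

p is given directly by: p = mv.
m = 0.0142 lb = 0.006441 kg; v = 17.0 ft/s = 5.182 m/s.
p = 0.03337 kg·m/s  (the unit combination reduces to kg·m/s = kg·m/s)
Since 1 N·s = 1 kg·m/s, 0.03337 N·s.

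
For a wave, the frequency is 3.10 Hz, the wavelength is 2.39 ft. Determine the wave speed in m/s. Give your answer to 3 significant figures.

2.26 m/s

Directly: v = fλ.
f = 3.10 Hz; λ = 2.39 ft = 0.7285 m.
v = 2.258 m/s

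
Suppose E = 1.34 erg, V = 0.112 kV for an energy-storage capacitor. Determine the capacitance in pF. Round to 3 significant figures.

21.4 pF

Solving E = ½C·V² for C: C = 2E/V².
E = 1.34 erg = 1.340×10^-7 J; V = 0.112 kV = 112.0 V.
C = 2.136×10^-11 F
2.136×10^-11 F × (1 pF / 1.000×10^-12 F) = 21.36 pF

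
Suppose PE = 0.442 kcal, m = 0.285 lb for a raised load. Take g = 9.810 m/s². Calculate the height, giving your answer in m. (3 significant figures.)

Rearranging PE = m·g·h for h: h = PE/(m·g).
PE = 0.442 kcal = 1849 J; m = 0.285 lb = 0.1293 kg; g = 9.810 m/s².
h = 1458 m

1460 m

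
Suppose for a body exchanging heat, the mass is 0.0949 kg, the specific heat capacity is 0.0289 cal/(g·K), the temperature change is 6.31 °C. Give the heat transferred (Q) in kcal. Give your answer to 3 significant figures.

Directly: Q = mcΔT.
m = 0.0949 kg; c = 0.0289 cal/(g·K) = 120.9 J/(kg·K); ΔT = 6.31 °C = 6.310 K.
Q = 72.41 J
72.41 J × (1 kcal / 4184 J) = 0.01731 kcal

0.0173 kcal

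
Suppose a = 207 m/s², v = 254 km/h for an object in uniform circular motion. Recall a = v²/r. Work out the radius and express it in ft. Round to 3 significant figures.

78.9 ft

Rearranging: r = v²/a.
a = 207 m/s²; v = 254 km/h = 70.56 m/s.
r = 24.05 m
24.05 m × (1 ft / 0.3048 m) = 78.90 ft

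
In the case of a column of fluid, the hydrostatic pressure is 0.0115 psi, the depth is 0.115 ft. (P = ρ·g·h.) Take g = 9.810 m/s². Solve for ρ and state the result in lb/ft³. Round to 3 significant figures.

Rearranging: ρ = P/(g·h).
P = 0.0115 psi = 79.29 Pa; h = 0.115 ft = 0.03505 m; g = 9.810 m/s².
ρ = 230.6 kg/m³
230.6 kg/m³ × (1 lb/ft³ / 16.02 kg/m³) = 14.40 lb/ft³

14.4 lb/ft³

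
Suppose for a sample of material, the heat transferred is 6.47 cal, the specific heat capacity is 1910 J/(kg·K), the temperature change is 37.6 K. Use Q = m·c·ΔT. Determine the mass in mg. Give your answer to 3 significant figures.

Rearranging: m = Q/(c·ΔT).
Q = 6.47 cal = 27.07 J; c = 1910 J/(kg·K); ΔT = 37.6 K.
m = 3.769×10^-4 kg
3.769×10^-4 kg × (1 mg / 1.000×10^-6 kg) = 376.9 mg

377 mg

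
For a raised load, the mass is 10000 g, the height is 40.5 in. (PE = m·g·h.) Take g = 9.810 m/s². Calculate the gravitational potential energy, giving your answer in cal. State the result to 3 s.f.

PE is given directly by: PE = mgh.
m = 10000 g = 10.00 kg; h = 40.5 in = 1.029 m; g = 9.810 m/s².
PE = 100.9 J  (the unit combination reduces to kg·m²/s² = J)
100.9 J × (1 cal / 4.184 J) = 24.12 cal

24.1 cal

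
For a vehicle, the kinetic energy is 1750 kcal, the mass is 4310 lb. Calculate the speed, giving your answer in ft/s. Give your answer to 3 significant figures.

Solving KE = ½mv² for v: v = √(2·KE/m).
KE = 1750 kcal = 7.322×10^6 J; m = 4310 lb = 1955 kg.
v = 86.55 m/s
86.55 m/s × (1 ft/s / 0.3048 m/s) = 284.0 ft/s

284 ft/s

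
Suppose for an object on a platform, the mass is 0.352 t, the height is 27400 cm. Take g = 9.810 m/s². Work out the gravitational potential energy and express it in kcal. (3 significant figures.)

226 kcal

Directly: PE = mgh.
m = 0.352 t = 352.0 kg; h = 27400 cm = 274.0 m; g = 9.810 m/s².
PE = 9.462×10^5 J
9.462×10^5 J × (1 kcal / 4184 J) = 226.1 kcal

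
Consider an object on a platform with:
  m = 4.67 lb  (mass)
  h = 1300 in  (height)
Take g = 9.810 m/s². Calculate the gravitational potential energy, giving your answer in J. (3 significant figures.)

Directly: PE = mgh.
m = 4.67 lb = 2.118 kg; h = 1300 in = 33.02 m; g = 9.810 m/s².
PE = 686.2 J

686 J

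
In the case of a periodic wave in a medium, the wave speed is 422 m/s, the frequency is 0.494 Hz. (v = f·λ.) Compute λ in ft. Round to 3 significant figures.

Solving v = f·λ for λ: λ = v/f.
v = 422 m/s; f = 0.494 Hz.
λ = 854.3 m
854.3 m × (1 ft / 0.3048 m) = 2803 ft

2800 ft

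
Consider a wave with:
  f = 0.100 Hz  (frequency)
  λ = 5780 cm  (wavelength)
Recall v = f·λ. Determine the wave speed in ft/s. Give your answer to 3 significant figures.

Directly: v = fλ.
f = 0.100 Hz; λ = 5780 cm = 57.80 m.
v = 5.780 m/s
5.780 m/s × (1 ft/s / 0.3048 m/s) = 18.96 ft/s

19.0 ft/s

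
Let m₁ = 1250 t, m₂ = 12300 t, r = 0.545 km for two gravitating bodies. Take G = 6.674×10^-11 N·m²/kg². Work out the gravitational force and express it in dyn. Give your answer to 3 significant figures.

From Newton's law of gravitation: F = Gm₁m₂/r².
m₁ = 1250 t = 1.250×10^6 kg; m₂ = 12300 t = 1.230×10^7 kg; r = 0.545 km = 545.0 m; G = 6.674×10^-11 N·m²/kg².
F = 0.003455 N
0.003455 N × (1 dyn / 1.000×10^-5 N) = 345.5 dyn

345 dyn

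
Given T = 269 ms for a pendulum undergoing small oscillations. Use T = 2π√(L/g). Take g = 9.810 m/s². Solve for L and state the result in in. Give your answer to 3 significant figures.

0.708 in

Rearranging T = 2π√(L/g) for L: L = g·(T/2π)².
T = 269 ms = 0.2690 s; g = 9.810 m/s².
L = 0.01798 m
0.01798 m × (1 in / 0.02540 m) = 0.7079 in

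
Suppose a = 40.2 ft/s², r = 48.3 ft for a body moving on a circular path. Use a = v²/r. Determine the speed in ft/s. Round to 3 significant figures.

Solving a = v²/r for v: v = √(a·r).
a = 40.2 ft/s² = 12.25 m/s²; r = 48.3 ft = 14.72 m.
v = 13.43 m/s
13.43 m/s × (1 ft/s / 0.3048 m/s) = 44.06 ft/s

44.1 ft/s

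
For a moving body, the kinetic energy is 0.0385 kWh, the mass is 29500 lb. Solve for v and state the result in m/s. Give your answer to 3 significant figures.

4.55 m/s

Rearranging: v = √(2·KE/m).
KE = 0.0385 kWh = 1.386×10^5 J; m = 29500 lb = 13381 kg.
v = 4.551 m/s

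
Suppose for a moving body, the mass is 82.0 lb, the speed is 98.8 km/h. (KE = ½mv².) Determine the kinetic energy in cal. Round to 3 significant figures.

3350 cal

KE is given directly by: KE = ½mv².
m = 82.0 lb = 37.19 kg; v = 98.8 km/h = 27.44 m/s.
KE = 14007 J  (the unit combination reduces to kg·m²/s² = J)
14007 J × (1 cal / 4.184 J) = 3348 cal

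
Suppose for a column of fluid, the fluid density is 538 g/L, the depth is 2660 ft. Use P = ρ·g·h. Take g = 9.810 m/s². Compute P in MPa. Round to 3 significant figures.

4.28 MPa

P is given directly by: P = ρgh.
ρ = 538 g/L = 538.0 kg/m³; h = 2660 ft = 810.8 m; g = 9.810 m/s².
P = 4.279×10^6 Pa
4.279×10^6 Pa × (1 MPa / 1.000×10^6 Pa) = 4.279 MPa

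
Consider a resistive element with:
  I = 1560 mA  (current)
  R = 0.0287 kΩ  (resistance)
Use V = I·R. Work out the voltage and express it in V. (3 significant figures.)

44.8 V

V is given directly by: V = IR.
I = 1560 mA = 1.560 A; R = 0.0287 kΩ = 28.70 Ω.
V = 44.77 V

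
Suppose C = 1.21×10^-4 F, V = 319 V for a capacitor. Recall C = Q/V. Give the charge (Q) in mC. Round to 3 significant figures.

Rearranging: Q = CV.
C = 1.21×10^-4 F; V = 319 V.
Q = 0.03860 C  (the unit combination reduces to A·s = C)
0.03860 C × (1 mC / 0.001000 C) = 38.60 mC

38.6 mC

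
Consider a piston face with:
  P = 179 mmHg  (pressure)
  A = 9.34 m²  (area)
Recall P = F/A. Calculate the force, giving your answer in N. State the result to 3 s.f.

Rearranging P = F/A for F: F = P·A.
P = 179 mmHg = 23865 Pa; A = 9.34 m².
F = 2.229×10^5 N

2.23×10^5 N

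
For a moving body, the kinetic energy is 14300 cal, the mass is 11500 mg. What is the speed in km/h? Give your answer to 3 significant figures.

11600 km/h

Rearranging: v = √(2·KE/m).
KE = 14300 cal = 59831 J; m = 11500 mg = 0.01150 kg.
v = 3226 m/s
3226 m/s × (1 km/h / 0.2778 m/s) = 11613 km/h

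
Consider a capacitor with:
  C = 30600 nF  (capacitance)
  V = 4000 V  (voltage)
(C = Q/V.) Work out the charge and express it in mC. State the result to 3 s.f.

122 mC

Solving C = Q/V for Q: Q = CV.
C = 30600 nF = 3.060×10^-5 F; V = 4000 V.
Q = 0.1224 C
0.1224 C × (1 mC / 0.001000 C) = 122.4 mC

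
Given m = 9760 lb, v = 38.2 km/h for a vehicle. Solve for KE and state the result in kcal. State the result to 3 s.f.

59.6 kcal

KE is given directly by: KE = ½mv².
m = 9760 lb = 4427 kg; v = 38.2 km/h = 10.61 m/s.
KE = 2.492×10^5 J
2.492×10^5 J × (1 kcal / 4184 J) = 59.57 kcal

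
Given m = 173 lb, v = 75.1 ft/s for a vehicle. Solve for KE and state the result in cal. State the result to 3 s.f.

KE is given directly by: KE = ½mv².
m = 173 lb = 78.47 kg; v = 75.1 ft/s = 22.89 m/s.
KE = 20559 J
20559 J × (1 cal / 4.184 J) = 4914 cal

4910 cal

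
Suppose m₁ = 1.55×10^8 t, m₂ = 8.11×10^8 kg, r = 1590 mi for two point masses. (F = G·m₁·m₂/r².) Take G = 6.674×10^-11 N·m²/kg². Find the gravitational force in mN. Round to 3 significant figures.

1.28 mN

From Newton's law of gravitation: F = Gm₁m₂/r².
m₁ = 1.55×10^8 t = 1.550×10^11 kg; m₂ = 8.11×10^8 kg; r = 1590 mi = 2.559×10^6 m; G = 6.674×10^-11 N·m²/kg².
F = 0.001281 N
0.001281 N × (1 mN / 0.001000 N) = 1.281 mN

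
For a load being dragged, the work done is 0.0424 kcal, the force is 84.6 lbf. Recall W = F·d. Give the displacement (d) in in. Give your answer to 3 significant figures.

Rearranging W = F·d for d: d = W/F.
W = 0.0424 kcal = 177.4 J; F = 84.6 lbf = 376.3 N.
d = 0.4714 m
0.4714 m × (1 in / 0.02540 m) = 18.56 in

18.6 in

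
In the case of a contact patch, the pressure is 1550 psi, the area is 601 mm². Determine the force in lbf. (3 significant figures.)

Rearranging P = F/A for F: F = P·A.
P = 1550 psi = 1.069×10^7 Pa; A = 601 mm² = 6.010×10^-4 m².
F = 6423 N  (the unit combination reduces to kg·m/s² = N)
6423 N × (1 lbf / 4.448 N) = 1444 lbf

1440 lbf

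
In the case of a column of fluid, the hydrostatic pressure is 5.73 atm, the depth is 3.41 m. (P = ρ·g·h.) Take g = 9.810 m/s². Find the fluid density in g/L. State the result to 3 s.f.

17400 g/L

Solving P = ρ·g·h for ρ: ρ = P/(g·h).
P = 5.73 atm = 5.806×10^5 Pa; h = 3.41 m; g = 9.810 m/s².
ρ = 17356 kg/m³
Since 1 g/L = 1 kg/m³, 17356 g/L.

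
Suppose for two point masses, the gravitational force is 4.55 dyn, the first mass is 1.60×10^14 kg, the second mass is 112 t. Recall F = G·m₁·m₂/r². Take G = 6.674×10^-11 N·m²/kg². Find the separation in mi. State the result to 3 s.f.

3190 mi

Solving F = G·m₁·m₂/r² for r: r = √(G·m₁m₂/F).
F = 4.55 dyn = 4.550×10^-5 N; m₁ = 1.60×10^14 kg; m₂ = 112 t = 1.120×10^5 kg; G = 6.674×10^-11 N·m²/kg².
r = 5.127×10^6 m
5.127×10^6 m × (1 mi / 1609 m) = 3186 mi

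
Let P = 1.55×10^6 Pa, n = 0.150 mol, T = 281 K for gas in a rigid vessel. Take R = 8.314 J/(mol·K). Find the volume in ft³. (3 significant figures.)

0.00798 ft³

From the ideal-gas law: V = nRT/P.
P = 1.55×10^6 Pa; n = 0.150 mol; T = 281 K; R = 8.314 J/(mol·K).
V = 2.261×10^-4 m³
2.261×10^-4 m³ × (1 ft³ / 0.02832 m³) = 0.007984 ft³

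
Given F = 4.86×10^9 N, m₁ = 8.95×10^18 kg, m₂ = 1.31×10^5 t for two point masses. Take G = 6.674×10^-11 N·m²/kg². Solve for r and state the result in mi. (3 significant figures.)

Solving F = G·m₁·m₂/r² for r: r = √(G·m₁m₂/F).
F = 4.86×10^9 N; m₁ = 8.95×10^18 kg; m₂ = 1.31×10^5 t = 1.310×10^8 kg; G = 6.674×10^-11 N·m²/kg².
r = 4013 m
4013 m × (1 mi / 1609 m) = 2.493 mi

2.49 mi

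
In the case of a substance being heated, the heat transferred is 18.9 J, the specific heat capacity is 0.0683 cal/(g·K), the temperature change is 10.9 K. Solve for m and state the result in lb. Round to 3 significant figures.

0.0134 lb

Rearranging: m = Q/(c·ΔT).
Q = 18.9 J; c = 0.0683 cal/(g·K) = 285.8 J/(kg·K); ΔT = 10.9 K.
m = 0.006068 kg
0.006068 kg × (1 lb / 0.4536 kg) = 0.01338 lb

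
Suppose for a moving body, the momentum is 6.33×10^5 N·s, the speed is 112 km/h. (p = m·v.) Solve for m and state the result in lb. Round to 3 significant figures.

Rearranging: m = p/v.
p = 6.33×10^5 N·s = 6.330×10^5 kg·m/s; v = 112 km/h = 31.11 m/s.
m = 20346 kg
20346 kg × (1 lb / 0.4536 kg) = 44856 lb

44900 lb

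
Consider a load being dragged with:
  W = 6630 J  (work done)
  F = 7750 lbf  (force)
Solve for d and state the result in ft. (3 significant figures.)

0.631 ft

Solving W = F·d for d: d = W/F.
W = 6630 J; F = 7750 lbf = 34474 N.
d = 0.1923 m
0.1923 m × (1 ft / 0.3048 m) = 0.6310 ft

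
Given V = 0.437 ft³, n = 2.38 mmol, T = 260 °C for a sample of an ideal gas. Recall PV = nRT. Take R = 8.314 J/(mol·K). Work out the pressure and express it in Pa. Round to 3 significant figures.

853 Pa

From the ideal-gas law: P = nRT/V.
V = 0.437 ft³ = 0.01237 m³; n = 2.38 mmol = 0.002380 mol; T = 260 °C = 533.1 K; R = 8.314 J/(mol·K).
P = 852.5 Pa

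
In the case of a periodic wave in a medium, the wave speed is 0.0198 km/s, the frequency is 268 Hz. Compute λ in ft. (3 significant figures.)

0.242 ft

Solving v = f·λ for λ: λ = v/f.
v = 0.0198 km/s = 19.80 m/s; f = 268 Hz.
λ = 0.07388 m
0.07388 m × (1 ft / 0.3048 m) = 0.2424 ft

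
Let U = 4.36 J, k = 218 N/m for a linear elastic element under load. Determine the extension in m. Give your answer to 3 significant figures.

Solving U = ½k·x² for x: x = √(2U/k).
U = 4.36 J; k = 218 N/m.
x = 0.2000 m

0.200 m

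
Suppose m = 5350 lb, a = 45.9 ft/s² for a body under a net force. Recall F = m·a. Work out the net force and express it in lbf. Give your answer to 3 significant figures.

7630 lbf

From Newton's second law: F = m·a.
m = 5350 lb = 2427 kg; a = 45.9 ft/s² = 13.99 m/s².
F = 33951 N
33951 N × (1 lbf / 4.448 N) = 7632 lbf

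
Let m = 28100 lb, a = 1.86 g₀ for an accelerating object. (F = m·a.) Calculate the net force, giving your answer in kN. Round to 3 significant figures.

232 kN

F is given directly by: F = m·a.
m = 28100 lb = 12746 kg; a = 1.86 g₀ = 18.24 m/s².
F = 2.325×10^5 N
2.325×10^5 N × (1 kN / 1000 N) = 232.5 kN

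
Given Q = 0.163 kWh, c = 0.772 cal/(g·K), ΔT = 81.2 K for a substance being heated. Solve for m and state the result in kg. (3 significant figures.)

2.24 kg

Rearranging: m = Q/(c·ΔT).
Q = 0.163 kWh = 5.868×10^5 J; c = 0.772 cal/(g·K) = 3230 J/(kg·K); ΔT = 81.2 K.
m = 2.237 kg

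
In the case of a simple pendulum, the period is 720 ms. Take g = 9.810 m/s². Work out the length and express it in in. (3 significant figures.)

Solving T = 2π√(L/g) for L: L = g·(T/2π)².
T = 720 ms = 0.7200 s; g = 9.810 m/s².
L = 0.1288 m
0.1288 m × (1 in / 0.02540 m) = 5.072 in

5.07 in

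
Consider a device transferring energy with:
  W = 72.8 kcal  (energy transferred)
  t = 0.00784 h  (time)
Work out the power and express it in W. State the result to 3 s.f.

P is given directly by: P = W/t.
W = 72.8 kcal = 3.046×10^5 J; t = 0.00784 h = 28.22 s.
P = 10792 W

10800 W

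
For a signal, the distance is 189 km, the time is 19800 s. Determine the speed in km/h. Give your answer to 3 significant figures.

Directly: v = d/t.
d = 189 km = 1.890×10^5 m; t = 19800 s.
v = 9.545 m/s
9.545 m/s × (1 km/h / 0.2778 m/s) = 34.36 km/h

34.4 km/h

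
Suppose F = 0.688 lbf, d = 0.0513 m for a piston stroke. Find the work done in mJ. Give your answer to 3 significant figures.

Directly: W = F·d.
F = 0.688 lbf = 3.060 N; d = 0.0513 m.
W = 0.1570 J  (the unit combination reduces to kg·m²/s² = J)
0.1570 J × (1 mJ / 0.001000 J) = 157.0 mJ

157 mJ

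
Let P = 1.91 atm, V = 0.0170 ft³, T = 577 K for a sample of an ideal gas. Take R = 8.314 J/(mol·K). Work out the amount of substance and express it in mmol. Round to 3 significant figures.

19.4 mmol

From the ideal-gas law: n = PV/(RT).
P = 1.91 atm = 1.935×10^5 Pa; V = 0.0170 ft³ = 4.814×10^-4 m³; T = 577 K; R = 8.314 J/(mol·K).
n = 0.01942 mol
0.01942 mol × (1 mmol / 0.001000 mol) = 19.42 mmol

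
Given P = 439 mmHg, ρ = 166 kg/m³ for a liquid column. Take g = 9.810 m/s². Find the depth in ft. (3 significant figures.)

118 ft

Rearranging P = ρ·g·h for h: h = P/(ρ·g).
P = 439 mmHg = 58528 Pa; ρ = 166 kg/m³; g = 9.810 m/s².
h = 35.94 m
35.94 m × (1 ft / 0.3048 m) = 117.9 ft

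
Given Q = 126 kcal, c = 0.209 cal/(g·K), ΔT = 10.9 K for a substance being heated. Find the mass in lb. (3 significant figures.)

Rearranging Q = m·c·ΔT for m: m = Q/(c·ΔT).
Q = 126 kcal = 5.272×10^5 J; c = 0.209 cal/(g·K) = 874.5 J/(kg·K); ΔT = 10.9 K.
m = 55.31 kg
55.31 kg × (1 lb / 0.4536 kg) = 121.9 lb

122 lb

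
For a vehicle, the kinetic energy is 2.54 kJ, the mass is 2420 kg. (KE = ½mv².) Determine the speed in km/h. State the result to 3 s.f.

Rearranging KE = ½mv² for v: v = √(2·KE/m).
KE = 2.54 kJ = 2540 J; m = 2420 kg.
v = 1.449 m/s
1.449 m/s × (1 km/h / 0.2778 m/s) = 5.216 km/h

5.22 km/h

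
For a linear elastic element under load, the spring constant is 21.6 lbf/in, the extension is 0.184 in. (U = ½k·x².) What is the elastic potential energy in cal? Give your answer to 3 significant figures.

0.00987 cal

U is given directly by: U = ½kx².
k = 21.6 lbf/in = 3783 N/m; x = 0.184 in = 0.004674 m.
U = 0.04131 J  (the unit combination reduces to kg·m²/s² = J)
0.04131 J × (1 cal / 4.184 J) = 0.009874 cal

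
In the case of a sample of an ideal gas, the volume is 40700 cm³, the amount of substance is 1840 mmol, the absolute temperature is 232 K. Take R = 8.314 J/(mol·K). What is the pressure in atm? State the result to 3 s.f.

0.861 atm

From the ideal-gas law: P = nRT/V.
V = 40700 cm³ = 0.04070 m³; n = 1840 mmol = 1.840 mol; T = 232 K; R = 8.314 J/(mol·K).
P = 87201 Pa  (the unit combination reduces to kg/(m·s²) = Pa)
87201 Pa × (1 atm / 1.013×10^5 Pa) = 0.8606 atm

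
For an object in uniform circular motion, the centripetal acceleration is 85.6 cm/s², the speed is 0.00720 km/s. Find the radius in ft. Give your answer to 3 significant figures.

199 ft

Rearranging: r = v²/a.
a = 85.6 cm/s² = 0.8560 m/s²; v = 0.00720 km/s = 7.200 m/s.
r = 60.56 m
60.56 m × (1 ft / 0.3048 m) = 198.7 ft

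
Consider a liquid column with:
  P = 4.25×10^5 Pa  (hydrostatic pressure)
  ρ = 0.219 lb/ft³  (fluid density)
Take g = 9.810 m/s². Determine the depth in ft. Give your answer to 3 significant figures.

40500 ft

Rearranging P = ρ·g·h for h: h = P/(ρ·g).
P = 4.25×10^5 Pa; ρ = 0.219 lb/ft³ = 3.508 kg/m³; g = 9.810 m/s².
h = 12350 m
12350 m × (1 ft / 0.3048 m) = 40517 ft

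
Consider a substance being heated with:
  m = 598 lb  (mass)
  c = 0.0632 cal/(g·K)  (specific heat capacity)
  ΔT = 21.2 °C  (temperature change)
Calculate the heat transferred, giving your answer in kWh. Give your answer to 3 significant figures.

0.422 kWh

Q is given directly by: Q = mcΔT.
m = 598 lb = 271.2 kg; c = 0.0632 cal/(g·K) = 264.4 J/(kg·K); ΔT = 21.2 °C = 21.20 K.
Q = 1.521×10^6 J  (the unit combination reduces to kg·m²/s² = J)
1.521×10^6 J × (1 kWh / 3.600×10^6 J) = 0.4224 kWh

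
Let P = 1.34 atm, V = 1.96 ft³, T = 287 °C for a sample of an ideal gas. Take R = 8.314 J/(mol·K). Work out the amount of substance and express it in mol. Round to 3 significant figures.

From the ideal-gas law: n = PV/(RT).
P = 1.34 atm = 1.358×10^5 Pa; V = 1.96 ft³ = 0.05550 m³; T = 287 °C = 560.1 K; R = 8.314 J/(mol·K).
n = 1.618 mol

1.62 mol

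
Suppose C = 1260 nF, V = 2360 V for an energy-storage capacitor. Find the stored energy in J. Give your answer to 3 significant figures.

3.51 J

E is given directly by: E = ½CV².
C = 1260 nF = 1.260×10^-6 F; V = 2360 V.
E = 3.509 J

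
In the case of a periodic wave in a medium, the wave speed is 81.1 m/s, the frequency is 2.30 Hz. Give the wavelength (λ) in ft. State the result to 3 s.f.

116 ft

Rearranging: λ = v/f.
v = 81.1 m/s; f = 2.30 Hz.
λ = 35.26 m
35.26 m × (1 ft / 0.3048 m) = 115.7 ft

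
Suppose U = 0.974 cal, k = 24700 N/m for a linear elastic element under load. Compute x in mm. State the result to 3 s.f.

Solving U = ½k·x² for x: x = √(2U/k).
U = 0.974 cal = 4.075 J; k = 24700 N/m.
x = 0.01817 m
0.01817 m × (1 mm / 0.001000 m) = 18.17 mm

18.2 mm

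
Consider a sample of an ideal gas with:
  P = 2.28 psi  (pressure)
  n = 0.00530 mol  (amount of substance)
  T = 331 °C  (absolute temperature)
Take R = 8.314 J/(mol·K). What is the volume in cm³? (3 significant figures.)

1690 cm³

From the ideal-gas law: V = nRT/P.
P = 2.28 psi = 15720 Pa; n = 0.00530 mol; T = 331 °C = 604.1 K; R = 8.314 J/(mol·K).
V = 0.001693 m³
0.001693 m³ × (1 cm³ / 1.000×10^-6 m³) = 1693 cm³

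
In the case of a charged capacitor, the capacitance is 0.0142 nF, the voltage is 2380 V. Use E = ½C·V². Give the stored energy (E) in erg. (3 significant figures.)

Directly: E = ½CV².
C = 0.0142 nF = 1.420×10^-11 F; V = 2380 V.
E = 4.022×10^-5 J
4.022×10^-5 J × (1 erg / 1.000×10^-7 J) = 402.2 erg

402 erg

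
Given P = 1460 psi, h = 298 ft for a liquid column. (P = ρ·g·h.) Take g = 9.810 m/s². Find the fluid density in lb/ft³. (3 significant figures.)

705 lb/ft³

Rearranging P = ρ·g·h for ρ: ρ = P/(g·h).
P = 1460 psi = 1.007×10^7 Pa; h = 298 ft = 90.83 m; g = 9.810 m/s².
ρ = 11297 kg/m³
11297 kg/m³ × (1 lb/ft³ / 16.02 kg/m³) = 705.3 lb/ft³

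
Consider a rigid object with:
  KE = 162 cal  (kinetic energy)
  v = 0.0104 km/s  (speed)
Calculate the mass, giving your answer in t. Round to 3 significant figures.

0.0125 t

Rearranging KE = ½mv² for m: m = 2·KE/v².
KE = 162 cal = 677.8 J; v = 0.0104 km/s = 10.40 m/s.
m = 12.53 kg
12.53 kg × (1 t / 1000 kg) = 0.01253 t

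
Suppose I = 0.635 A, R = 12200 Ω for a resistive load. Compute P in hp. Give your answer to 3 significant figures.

Directly: P = I²R.
I = 0.635 A; R = 12200 Ω.
P = 4919 W
4919 W × (1 hp / 745.7 W) = 6.597 hp

6.60 hp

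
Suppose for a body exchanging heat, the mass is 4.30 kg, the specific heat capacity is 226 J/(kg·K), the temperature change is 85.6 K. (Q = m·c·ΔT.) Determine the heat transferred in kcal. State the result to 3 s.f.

Q is given directly by: Q = mcΔT.
m = 4.30 kg; c = 226 J/(kg·K); ΔT = 85.6 K.
Q = 83186 J  (the unit combination reduces to kg·m²/s² = J)
83186 J × (1 kcal / 4184 J) = 19.88 kcal

19.9 kcal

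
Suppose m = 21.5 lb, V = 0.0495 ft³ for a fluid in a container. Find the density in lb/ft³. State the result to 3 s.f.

ρ is given directly by: ρ = m/V.
m = 21.5 lb = 9.752 kg; V = 0.0495 ft³ = 0.001402 m³.
ρ = 6958 kg/m³
6958 kg/m³ × (1 lb/ft³ / 16.02 kg/m³) = 434.3 lb/ft³

434 lb/ft³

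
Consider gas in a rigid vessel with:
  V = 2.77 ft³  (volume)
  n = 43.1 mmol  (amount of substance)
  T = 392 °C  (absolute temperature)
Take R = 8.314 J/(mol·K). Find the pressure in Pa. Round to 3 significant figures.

From the ideal-gas law: P = nRT/V.
V = 2.77 ft³ = 0.07844 m³; n = 43.1 mmol = 0.04310 mol; T = 392 °C = 665.1 K; R = 8.314 J/(mol·K).
P = 3039 Pa

3040 Pa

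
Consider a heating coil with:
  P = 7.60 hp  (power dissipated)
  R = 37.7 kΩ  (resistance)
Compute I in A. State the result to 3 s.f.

0.388 A

Solving P = I²R for I: I = √(P/R).
P = 7.60 hp = 5667 W; R = 37.7 kΩ = 37700 Ω.
I = 0.3877 A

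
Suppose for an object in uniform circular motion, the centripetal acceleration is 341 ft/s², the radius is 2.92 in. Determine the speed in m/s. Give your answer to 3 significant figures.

2.78 m/s

Solving a = v²/r for v: v = √(a·r).
a = 341 ft/s² = 103.9 m/s²; r = 2.92 in = 0.07417 m.
v = 2.776 m/s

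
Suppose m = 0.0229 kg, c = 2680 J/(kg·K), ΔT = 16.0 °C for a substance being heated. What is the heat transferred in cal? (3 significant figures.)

235 cal

Directly: Q = mcΔT.
m = 0.0229 kg; c = 2680 J/(kg·K); ΔT = 16.0 °C = 16.00 K.
Q = 982.0 J
982.0 J × (1 cal / 4.184 J) = 234.7 cal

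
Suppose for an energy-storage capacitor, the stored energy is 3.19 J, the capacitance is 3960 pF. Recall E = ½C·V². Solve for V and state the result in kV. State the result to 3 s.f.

Solving E = ½C·V² for V: V = √(2E/C).
E = 3.19 J; C = 3960 pF = 3.960×10^-9 F.
V = 40139 V
40139 V × (1 kV / 1000 V) = 40.14 kV

40.1 kV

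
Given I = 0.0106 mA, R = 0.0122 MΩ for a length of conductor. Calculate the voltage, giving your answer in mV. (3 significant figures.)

From Ohm's law: V = IR.
I = 0.0106 mA = 1.060×10^-5 A; R = 0.0122 MΩ = 12200 Ω.
V = 0.1293 V
0.1293 V × (1 mV / 0.001000 V) = 129.3 mV

129 mV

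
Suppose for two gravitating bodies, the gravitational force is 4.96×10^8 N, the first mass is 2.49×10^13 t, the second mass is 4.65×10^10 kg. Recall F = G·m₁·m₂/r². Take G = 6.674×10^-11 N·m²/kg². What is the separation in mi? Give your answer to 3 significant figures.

7.76 mi

Rearranging: r = √(G·m₁m₂/F).
F = 4.96×10^8 N; m₁ = 2.49×10^13 t = 2.490×10^16 kg; m₂ = 4.65×10^10 kg; G = 6.674×10^-11 N·m²/kg².
r = 12482 m
12482 m × (1 mi / 1609 m) = 7.756 mi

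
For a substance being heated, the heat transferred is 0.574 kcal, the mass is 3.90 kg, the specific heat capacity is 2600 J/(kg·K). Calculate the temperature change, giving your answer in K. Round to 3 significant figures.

Solving Q = m·c·ΔT for ΔT: ΔT = Q/(m·c).
Q = 0.574 kcal = 2402 J; m = 3.90 kg; c = 2600 J/(kg·K).
ΔT = 0.2368 K

0.237 K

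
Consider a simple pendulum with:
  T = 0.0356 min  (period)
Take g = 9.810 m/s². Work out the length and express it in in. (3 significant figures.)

Rearranging: L = g·(T/2π)².
T = 0.0356 min = 2.136 s; g = 9.810 m/s².
L = 1.134 m
1.134 m × (1 in / 0.02540 m) = 44.64 in

44.6 in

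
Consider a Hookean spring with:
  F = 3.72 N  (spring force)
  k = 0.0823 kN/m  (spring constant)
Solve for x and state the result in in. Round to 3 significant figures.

Solving F = k·x for x: x = F/k.
F = 3.72 N; k = 0.0823 kN/m = 82.30 N/m.
x = 0.04520 m
0.04520 m × (1 in / 0.02540 m) = 1.780 in

1.78 in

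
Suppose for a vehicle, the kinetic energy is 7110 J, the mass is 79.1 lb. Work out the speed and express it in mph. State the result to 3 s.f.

Rearranging: v = √(2·KE/m).
KE = 7110 J; m = 79.1 lb = 35.88 kg.
v = 19.91 m/s
19.91 m/s × (1 mph / 0.4470 m/s) = 44.53 mph

44.5 mph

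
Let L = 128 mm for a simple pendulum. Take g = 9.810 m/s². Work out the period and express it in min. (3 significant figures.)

Directly: T = 2π√(L/g).
L = 128 mm = 0.1280 m; g = 9.810 m/s².
T = 0.7177 s
0.7177 s × (1 min / 60.00 s) = 0.01196 min

0.0120 min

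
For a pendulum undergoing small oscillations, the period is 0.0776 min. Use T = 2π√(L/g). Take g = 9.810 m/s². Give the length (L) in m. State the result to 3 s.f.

5.39 m

Rearranging T = 2π√(L/g) for L: L = g·(T/2π)².
T = 0.0776 min = 4.656 s; g = 9.810 m/s².
L = 5.387 m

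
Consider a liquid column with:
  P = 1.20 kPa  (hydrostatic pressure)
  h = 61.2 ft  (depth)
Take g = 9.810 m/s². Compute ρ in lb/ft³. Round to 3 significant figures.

Rearranging P = ρ·g·h for ρ: ρ = P/(g·h).
P = 1.20 kPa = 1200 Pa; h = 61.2 ft = 18.65 m; g = 9.810 m/s².
ρ = 6.558 kg/m³
6.558 kg/m³ × (1 lb/ft³ / 16.02 kg/m³) = 0.4094 lb/ft³

0.409 lb/ft³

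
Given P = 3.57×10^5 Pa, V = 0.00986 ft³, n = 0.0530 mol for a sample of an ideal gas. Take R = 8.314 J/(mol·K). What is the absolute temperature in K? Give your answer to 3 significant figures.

226 K

From the ideal-gas law: T = PV/(nR).
P = 3.57×10^5 Pa; V = 0.00986 ft³ = 2.792×10^-4 m³; n = 0.0530 mol; R = 8.314 J/(mol·K).
T = 226.2 K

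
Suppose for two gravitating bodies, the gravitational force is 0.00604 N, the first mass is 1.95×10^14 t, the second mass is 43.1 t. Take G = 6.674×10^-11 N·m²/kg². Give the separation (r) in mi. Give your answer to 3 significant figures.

From Newton's law of gravitation: r = √(G·m₁m₂/F).
F = 0.00604 N; m₁ = 1.95×10^14 t = 1.950×10^17 kg; m₂ = 43.1 t = 43100 kg; G = 6.674×10^-11 N·m²/kg².
r = 9.637×10^6 m
9.637×10^6 m × (1 mi / 1609 m) = 5988 mi

5990 mi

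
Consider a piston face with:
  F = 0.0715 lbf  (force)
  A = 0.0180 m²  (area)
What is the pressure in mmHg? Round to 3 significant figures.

P is given directly by: P = F/A.
F = 0.0715 lbf = 0.3180 N; A = 0.0180 m².
P = 17.67 Pa
17.67 Pa × (1 mmHg / 133.3 Pa) = 0.1325 mmHg

0.133 mmHg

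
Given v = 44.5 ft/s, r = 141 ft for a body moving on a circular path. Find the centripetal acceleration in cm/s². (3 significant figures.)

428 cm/s²

a is given directly by: a = v²/r.
v = 44.5 ft/s = 13.56 m/s; r = 141 ft = 42.98 m.
a = 4.281 m/s²
4.281 m/s² × (1 cm/s² / 0.01000 m/s²) = 428.1 cm/s²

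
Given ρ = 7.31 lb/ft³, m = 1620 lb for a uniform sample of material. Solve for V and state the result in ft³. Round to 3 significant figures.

222 ft³

Solving ρ = m/V for V: V = m/ρ.
ρ = 7.31 lb/ft³ = 117.1 kg/m³; m = 1620 lb = 734.8 kg.
V = 6.275 m³
6.275 m³ × (1 ft³ / 0.02832 m³) = 221.6 ft³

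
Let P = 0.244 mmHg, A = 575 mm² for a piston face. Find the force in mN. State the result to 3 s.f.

Solving P = F/A for F: F = P·A.
P = 0.244 mmHg = 32.53 Pa; A = 575 mm² = 5.750×10^-4 m².
F = 0.01871 N
0.01871 N × (1 mN / 0.001000 N) = 18.71 mN

18.7 mN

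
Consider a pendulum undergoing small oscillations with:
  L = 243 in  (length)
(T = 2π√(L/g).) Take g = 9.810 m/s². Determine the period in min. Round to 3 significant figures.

T is given directly by: T = 2π√(L/g).
L = 243 in = 6.172 m; g = 9.810 m/s².
T = 4.984 s
4.984 s × (1 min / 60.00 s) = 0.08306 min

0.0831 min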